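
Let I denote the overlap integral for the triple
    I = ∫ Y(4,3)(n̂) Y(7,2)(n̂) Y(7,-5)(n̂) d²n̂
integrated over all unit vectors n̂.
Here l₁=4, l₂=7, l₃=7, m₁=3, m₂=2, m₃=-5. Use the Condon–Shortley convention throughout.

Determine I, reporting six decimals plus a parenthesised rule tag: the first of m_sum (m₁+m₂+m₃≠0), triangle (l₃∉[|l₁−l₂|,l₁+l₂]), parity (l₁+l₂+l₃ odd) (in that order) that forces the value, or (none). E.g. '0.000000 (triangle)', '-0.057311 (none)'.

Checks pass: Σm=0; 18 even; l₃=7∈[3,11].
(2·4+1)(2·7+1)(2·7+1) = 2025
Δ: 4! 4! 10! / 19! → 1/58198140
sum: t=0:+1/17418240 t=1:−1/622080 t=2:+1/230400 t=3:−1/622080 t=4:+1/17418240 = 1/806400
3j²(4 7 7; 0 0 0) = Δ·Π!·Σ² = 2268/230945  (sign -1)
sum: t=0:+1/52254720 t=1:−1/11612160 = -1/14929920
3j²(4 7 7; 3 2 -5) = Δ·Π!·Σ² = 1225/75582  (sign -1)
combine: 4πI² = 2025·2268/230945·1225/75582 = 62511750/193947611
take √, sign +1: I = 0.16015248
No selection rule forces the value: the integral is nonzero (none).

0.160152 (none)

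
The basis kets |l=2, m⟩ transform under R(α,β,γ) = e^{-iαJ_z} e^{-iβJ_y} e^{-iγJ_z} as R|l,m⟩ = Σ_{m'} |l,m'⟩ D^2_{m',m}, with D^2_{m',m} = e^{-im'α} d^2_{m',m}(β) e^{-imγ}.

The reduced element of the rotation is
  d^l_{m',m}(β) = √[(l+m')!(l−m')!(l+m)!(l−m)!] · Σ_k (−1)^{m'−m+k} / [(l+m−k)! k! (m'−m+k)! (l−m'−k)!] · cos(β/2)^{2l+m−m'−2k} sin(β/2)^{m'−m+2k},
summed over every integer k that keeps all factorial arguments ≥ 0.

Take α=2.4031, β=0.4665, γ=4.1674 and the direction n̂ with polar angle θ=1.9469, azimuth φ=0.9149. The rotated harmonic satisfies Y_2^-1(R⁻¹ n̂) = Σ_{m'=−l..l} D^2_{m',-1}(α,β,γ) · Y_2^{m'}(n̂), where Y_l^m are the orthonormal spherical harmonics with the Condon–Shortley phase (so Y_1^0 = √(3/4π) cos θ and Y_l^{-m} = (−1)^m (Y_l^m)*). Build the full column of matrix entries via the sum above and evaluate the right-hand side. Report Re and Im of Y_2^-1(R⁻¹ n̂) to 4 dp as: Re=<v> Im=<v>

Re=-0.1523 Im=0.1543

Need the full column D^2_{m',-1} for m'=−2..2 at α=2.4031, β=0.4665, γ=4.1674.
cos(β/2)=0.972920, sin(β/2)=0.231141
d^2_{-2,-1}: single k=1 term ⇒ +0.425734;  D = -0.383133+0.185631i
d^2_{-1,-1}: k∈[0..1] ⇒ +0.896002 -0.151715 = +0.744287;  D = +0.713778+0.210915i
d^2_{0,-1}: k∈[0..1] ⇒ -0.521415 +0.029429 = -0.491986;  D = +0.255050+0.420713i
d^2_{1,-1}: k∈[0..1] ⇒ +0.151715 -0.002854 = +0.148861;  D = -0.028626+0.146082i
d^2_{2,-1}: single k=0 term ⇒ -0.024029;  D = -0.019291+0.014327i
Y_2^{m'}(θ=1.9469,φ=0.9149) and Σ D·Y over m':
  (-0.3831+0.1856i)·(-0.0856-0.3230i)  (+0.7138+0.2109i)·(-0.1610+0.2092i)  (+0.2550+0.4207i)·(-0.1877+0.0000i)  (-0.0286+0.1461i)·(+0.1610+0.2092i)  (-0.0193+0.0143i)·(-0.0856+0.3230i)
Y_2^-1(R⁻¹ n̂) = -0.152274+0.154298i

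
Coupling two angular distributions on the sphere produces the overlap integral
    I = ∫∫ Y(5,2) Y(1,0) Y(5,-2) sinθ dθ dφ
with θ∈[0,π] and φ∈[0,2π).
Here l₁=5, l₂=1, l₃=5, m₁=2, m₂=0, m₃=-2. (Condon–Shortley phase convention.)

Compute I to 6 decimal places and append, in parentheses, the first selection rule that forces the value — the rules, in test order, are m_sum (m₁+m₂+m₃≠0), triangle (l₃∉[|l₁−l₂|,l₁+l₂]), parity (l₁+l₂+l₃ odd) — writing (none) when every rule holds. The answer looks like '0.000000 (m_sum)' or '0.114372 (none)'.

l₁+l₂+l₃=11 is odd: 3j(l;000)=0 ⇒ I=0

0.000000 (parity)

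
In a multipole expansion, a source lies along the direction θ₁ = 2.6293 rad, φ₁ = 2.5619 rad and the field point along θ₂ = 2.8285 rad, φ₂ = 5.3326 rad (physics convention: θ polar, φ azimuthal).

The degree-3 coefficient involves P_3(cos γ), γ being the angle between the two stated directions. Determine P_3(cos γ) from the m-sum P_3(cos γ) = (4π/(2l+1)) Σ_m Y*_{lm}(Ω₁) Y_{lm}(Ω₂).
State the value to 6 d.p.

Addition theorem: P_3(cos γ) = (4π/7) Σ_m Y*_{lm}(Ω₁) Y_{lm}(Ω₂), m = −3…3:
  [-3]  conj(Y_{3,-3})(Ω₁) = (0.008230, 0.048445) ; Y_{3,-3}(Ω₂) = (-0.011682, 0.003484) ; Δ = (-0.000265, -0.000537)
  [-2]  conj(Y_{3,-2})(Ω₁) = (-0.085592, 0.196173) ; Y_{3,-2}(Ω₂) = (0.029922, -0.087250) ; Δ = (0.014555, 0.013338)
  [-1]  conj(Y_{3,-1})(Ω₁) = (-0.370918, 0.242851) ; Y_{3,-1}(Ω₂) = (0.203972, 0.285585) ; Δ = (-0.145011, -0.056394)
  [+0]  conj(Y_{3,0})(Ω₁) = (-0.259771, -0.000000) ; Y_{3,0}(Ω₂) = (-0.541667, 0.000000) ; Δ = (0.140709, 0.000000)
  [+1]  conj(Y_{3,1})(Ω₁) = (0.370918, 0.242851) ; Y_{3,1}(Ω₂) = (-0.203972, 0.285585) ; Δ = (-0.145011, 0.056394)
  [+2]  conj(Y_{3,2})(Ω₁) = (-0.085592, -0.196173) ; Y_{3,2}(Ω₂) = (0.029922, 0.087250) ; Δ = (0.014555, -0.013338)
  [+3]  conj(Y_{3,3})(Ω₁) = (-0.008230, 0.048445) ; Y_{3,3}(Ω₂) = (0.011682, 0.003484) ; Δ = (-0.000265, 0.000537)
Σ over m = (-0.120734, -0.000000); ×(4π/7) → (-0.216741, -0.000000). Real part: -0.216741

-0.216741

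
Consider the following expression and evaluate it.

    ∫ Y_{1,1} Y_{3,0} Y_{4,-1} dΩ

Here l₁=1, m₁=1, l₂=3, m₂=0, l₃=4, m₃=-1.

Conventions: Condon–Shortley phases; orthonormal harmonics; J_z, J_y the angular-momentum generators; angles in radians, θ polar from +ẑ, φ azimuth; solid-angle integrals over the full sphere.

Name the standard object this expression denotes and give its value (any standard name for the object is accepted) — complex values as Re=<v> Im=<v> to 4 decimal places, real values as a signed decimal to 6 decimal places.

Gaunt coefficient, -0.194664

This is a Gaunt coefficient — the integral of a triple product of spherical harmonics over the sphere.
m-sum 0 ✓  L=8 even ✓  2≤4≤4 ✓
Π(2lᵢ+1) = 3×7×9 = 189
triangle coeff Δ(1,3,4) = 1/252
Σ_t [0,0]: t=0:+1/36 = 1/36
(3j)²=4/63 [(1 3 4; 0 0 0)], sign=+1
Σ_t [0,0]: t=0:+1/72 = 1/72
(3j)²=5/126 [(1 3 4; 1 0 -1)], sign=-1
⇒ 4πI² = 10/21
I = (-1)√(10/21/(4π)) = -0.19466390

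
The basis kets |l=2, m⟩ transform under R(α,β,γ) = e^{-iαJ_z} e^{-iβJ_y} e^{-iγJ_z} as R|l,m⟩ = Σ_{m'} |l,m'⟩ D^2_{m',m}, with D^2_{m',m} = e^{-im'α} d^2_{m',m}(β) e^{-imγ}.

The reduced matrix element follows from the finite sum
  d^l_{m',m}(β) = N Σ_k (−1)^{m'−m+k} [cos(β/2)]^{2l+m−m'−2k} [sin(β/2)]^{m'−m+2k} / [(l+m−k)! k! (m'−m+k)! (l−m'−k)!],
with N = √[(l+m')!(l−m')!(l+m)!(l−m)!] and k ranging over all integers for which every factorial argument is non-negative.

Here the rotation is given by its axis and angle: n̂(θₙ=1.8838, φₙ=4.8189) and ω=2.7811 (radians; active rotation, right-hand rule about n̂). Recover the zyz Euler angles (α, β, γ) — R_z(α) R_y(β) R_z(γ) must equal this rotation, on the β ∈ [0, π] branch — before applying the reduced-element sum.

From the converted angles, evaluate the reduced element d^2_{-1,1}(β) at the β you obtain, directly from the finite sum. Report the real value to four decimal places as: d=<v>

d=-0.4419

Axis–angle → zyz. n̂ = (sinθₙcosφₙ, sinθₙsinφₙ, cosθₙ) = (+0.101144, -0.946021, -0.307918), ω = 2.7811.
R = I cosω + sinω [n̂]ₓ + (1−cosω) n̂n̂ᵀ gives
  R = [-0.915920, -0.076606, -0.393982; -0.293833, +0.796665, +0.528193; +0.273409, +0.599547, -0.752191]
β = atan2(√(R₁₃²+R₂₃²), R₃₃) = 2.422177; α = atan2(R₂₃, R₁₃) mod 2π = 2.211672; γ = atan2(R₃₂, −R₃₁) mod 2π = 1.998649
d^2_{-1,1}(β=2.4222) via the finite sum:
With c≡cos(β/2)=0.352001 and s≡sin(β/2)=0.936000, N=[1·6·6·1]^{1/2}=6.000000
The bounds max(0,m−m')=2 and min(l+m,l−m')=3 give 2 terms
  k=2: (−1)^0·6.0000/(2)·0.3520^2·0.9360^2 = +0.325657
  k=3: (−1)^1·6.0000/(6)·0.3520^0·0.9360^4 = -0.767543
d^2_{-1,1}(2.4222) = +0.325657 -0.767543 = -0.441886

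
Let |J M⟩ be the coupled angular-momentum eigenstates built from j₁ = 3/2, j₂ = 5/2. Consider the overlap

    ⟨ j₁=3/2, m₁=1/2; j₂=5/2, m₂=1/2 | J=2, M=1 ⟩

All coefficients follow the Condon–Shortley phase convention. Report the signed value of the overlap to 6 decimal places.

√[5·2!1!3!/7! · 2!1!3!2!3!1!] = √(12/7)
  +(−1)^0/∏(0,2,1,3,0,0)! = 1/12  (running 1/12)
  +(−1)^1/∏(1,1,0,2,1,1)! = -1/2  (running -5/12)
⟨..|..⟩ = √(12/7)·(-5/12) = -0.545545

-0.545545  (= −√(25/84))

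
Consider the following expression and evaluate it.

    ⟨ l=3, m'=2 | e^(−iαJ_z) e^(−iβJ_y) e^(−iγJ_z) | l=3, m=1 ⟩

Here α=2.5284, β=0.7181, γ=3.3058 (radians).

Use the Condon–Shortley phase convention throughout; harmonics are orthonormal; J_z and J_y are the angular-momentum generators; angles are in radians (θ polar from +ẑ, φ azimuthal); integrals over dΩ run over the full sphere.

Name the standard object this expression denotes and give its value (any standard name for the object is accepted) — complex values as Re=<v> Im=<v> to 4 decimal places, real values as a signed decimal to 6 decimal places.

This is a Wigner D-matrix element — the rotation-matrix element ⟨l m'| R(α,β,γ) |l m⟩ in the angular-momentum basis.
First d^3_{2,1}(β=0.7181), then the phase factors e^{-i(2)α} and e^{-i(1)γ}:
c=cos(0.718100/2)=0.936231, s=sin(0.718100/2)=0.351385; N=√[120·1·24·2]=75.894664
The bounds max(0,m−m')=0 and min(l+m,l−m')=1 give 2 terms
  k=0: (−1)^1·75.8947/(24)·0.9362^5·0.3514^1 = -0.799279
  k=1: (−1)^2·75.8947/(12)·0.9362^3·0.3514^3 = +0.225179
d^3_{2,1}(0.7181) = -0.799279 +0.225179 = -0.574100
Phases: e^{-i·(2)·2.5284}=+0.337642+0.941274i, e^{-i·(1)·3.3058}=-0.986548+0.163470i ⇒ D=+0.279570+0.501429i

Wigner D-matrix element, Re=0.2796 Im=0.5014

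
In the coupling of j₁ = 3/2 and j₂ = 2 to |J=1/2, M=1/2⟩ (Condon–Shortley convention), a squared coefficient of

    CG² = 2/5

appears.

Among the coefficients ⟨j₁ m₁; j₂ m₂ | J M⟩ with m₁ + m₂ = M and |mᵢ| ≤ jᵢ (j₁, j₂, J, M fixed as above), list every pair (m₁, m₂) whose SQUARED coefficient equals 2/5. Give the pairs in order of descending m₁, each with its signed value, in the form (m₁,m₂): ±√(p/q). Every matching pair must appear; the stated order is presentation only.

Admissible pairs with m₁+m₂ = M = 1/2: (-3/2,2), (-1/2,1), (1/2,0), (3/2,-1)
  (m₁,m₂)=(3/2,-1): CG² = 1/10, CG = +√(1/10)
  (m₁,m₂)=(1/2,0): CG² = 1/5, CG = −√(1/5)
  (m₁,m₂)=(-1/2,1): CG² = 3/10, CG = +√(3/10)
  (m₁,m₂)=(-3/2,2): CG² = 2/5, CG = −√(2/5)   ← matches the target
Pairs with CG² = 2/5: (-3/2,2): −√(2/5)

(-3/2,2): −√(2/5)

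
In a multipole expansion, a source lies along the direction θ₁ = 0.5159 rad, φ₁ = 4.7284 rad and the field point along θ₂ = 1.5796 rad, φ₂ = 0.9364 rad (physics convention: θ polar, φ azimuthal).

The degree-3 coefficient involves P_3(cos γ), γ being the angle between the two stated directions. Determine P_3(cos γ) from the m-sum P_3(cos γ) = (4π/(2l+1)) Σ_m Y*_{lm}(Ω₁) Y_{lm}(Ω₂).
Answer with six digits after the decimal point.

Addition theorem: P_3(cos γ) = (4π/7) Σ_m Y*_{lm}(Ω₁) Y_{lm}(Ω₂), m = −3…3:
  m=-3: Y*=-0.002405+0.050032i  Y=-0.394341-0.136127i  product +0.007759-0.019402i
  m=-2: Y*=-0.216232-0.006927i  Y=+0.002676+0.008589i  product -0.000519-0.001876i
  m=-1: Y*=+0.007104-0.443668i  Y=-0.191464+0.260188i  product +0.114077+0.086795i
  m=+0: Y*=+0.254228-0.000000i  Y=+0.009855+0.000000i  product +0.002505+0.000000i
  m=+1: Y*=-0.007104-0.443668i  Y=+0.191464+0.260188i  product +0.114077-0.086795i
  m=+2: Y*=-0.216232+0.006927i  Y=+0.002676-0.008589i  product -0.000519+0.001876i
  m=+3: Y*=+0.002405+0.050032i  Y=+0.394341-0.136127i  product +0.007759+0.019402i
Accumulated sum +0.245139+0.000000i; after 4π/(2l+1) scaling, +0.440073+0.000000i ⇒ P_3 = 0.440073

0.440073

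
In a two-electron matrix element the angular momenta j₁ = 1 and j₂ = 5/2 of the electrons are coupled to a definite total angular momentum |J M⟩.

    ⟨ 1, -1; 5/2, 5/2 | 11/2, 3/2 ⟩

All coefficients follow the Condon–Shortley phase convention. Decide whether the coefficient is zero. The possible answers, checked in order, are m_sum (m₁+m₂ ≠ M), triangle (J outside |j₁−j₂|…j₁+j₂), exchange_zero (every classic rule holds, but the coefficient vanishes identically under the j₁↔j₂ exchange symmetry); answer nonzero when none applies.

m-sum: m₁+m₂ = -1+5/2 = 3/2, M = 3/2  ✓
triangle: need |j₁−j₂| ≤ J ≤ j₁+j₂, i.e. J ∈ [3/2, 7/2]; J = 11/2 is outside ✗ ⇒ coefficient is 0

triangle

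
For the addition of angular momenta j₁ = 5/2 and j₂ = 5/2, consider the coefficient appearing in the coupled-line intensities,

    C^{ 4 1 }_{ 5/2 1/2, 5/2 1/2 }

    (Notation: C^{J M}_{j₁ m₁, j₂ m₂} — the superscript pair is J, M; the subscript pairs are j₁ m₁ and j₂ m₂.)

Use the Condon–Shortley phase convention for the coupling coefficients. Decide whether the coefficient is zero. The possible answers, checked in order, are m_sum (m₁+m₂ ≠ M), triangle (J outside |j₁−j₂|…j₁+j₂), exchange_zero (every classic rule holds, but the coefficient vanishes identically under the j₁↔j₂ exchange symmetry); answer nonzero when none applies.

exchange_zero

m-sum: m₁+m₂ = 1/2+1/2 = 1, M = 1  ✓
triangle: |j₁−j₂| = 0 ≤ J = 4 ≤ j₁+j₂ = 5  ✓
exchange: j₁=j₂ and m₁=m₂, and (−1)^(j₁+j₂−J) = (−1)^1 = −1 forces ⟨j₁m₁;j₂m₂|JM⟩ = −⟨j₂m₂;j₁m₁|JM⟩ = −⟨j₁m₁;j₂m₂|JM⟩ ⇒ the coefficient vanishes identically
Racah sum check: Σ_k collapses to 0 ⇒ CG = 0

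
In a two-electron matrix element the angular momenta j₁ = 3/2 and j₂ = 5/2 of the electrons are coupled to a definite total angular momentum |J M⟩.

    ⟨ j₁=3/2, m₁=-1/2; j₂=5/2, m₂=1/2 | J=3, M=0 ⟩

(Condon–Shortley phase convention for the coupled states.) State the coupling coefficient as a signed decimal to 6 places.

triangle: 1!*2!*4!/8! = 48/40320
(j±m)!: 1!*2!*3!*2!*3!*3! = 864
prefactor² = (2J+1)*Δ*N² = 36/5
  k=0: +1/(0!*1!*2!*3!*0!*1!) = 1/12
  k=1: −1/(1!*0!*1!*2!*1!*2!) = -1/4
Σ = -1/6  ⇒  CG² = 36/5*(-1/6)² = 1/5
CG = −√(1/5) = -0.447214

-0.447214  (= −√(1/5))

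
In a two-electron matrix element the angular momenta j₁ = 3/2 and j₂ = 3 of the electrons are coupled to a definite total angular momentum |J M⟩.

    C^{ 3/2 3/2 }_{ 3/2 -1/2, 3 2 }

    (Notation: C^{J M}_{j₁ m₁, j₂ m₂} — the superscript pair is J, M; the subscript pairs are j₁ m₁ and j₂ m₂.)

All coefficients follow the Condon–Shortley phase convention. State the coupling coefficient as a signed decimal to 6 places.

+√(2/7) ≈ +0.534522

triangle: 3!*0!*3!/7! = 36/5040
(j±m)!: 1!*2!*5!*1!*3!*0! = 1440
prefactor² = (2J+1)*Δ*N² = 288/7
  k=2: +1/(2!*1!*0!*3!*0!*0!) = 1/12
Σ = 1/12  ⇒  CG² = 288/7*(1/12)² = 2/7
CG = +√(2/7) = +0.534522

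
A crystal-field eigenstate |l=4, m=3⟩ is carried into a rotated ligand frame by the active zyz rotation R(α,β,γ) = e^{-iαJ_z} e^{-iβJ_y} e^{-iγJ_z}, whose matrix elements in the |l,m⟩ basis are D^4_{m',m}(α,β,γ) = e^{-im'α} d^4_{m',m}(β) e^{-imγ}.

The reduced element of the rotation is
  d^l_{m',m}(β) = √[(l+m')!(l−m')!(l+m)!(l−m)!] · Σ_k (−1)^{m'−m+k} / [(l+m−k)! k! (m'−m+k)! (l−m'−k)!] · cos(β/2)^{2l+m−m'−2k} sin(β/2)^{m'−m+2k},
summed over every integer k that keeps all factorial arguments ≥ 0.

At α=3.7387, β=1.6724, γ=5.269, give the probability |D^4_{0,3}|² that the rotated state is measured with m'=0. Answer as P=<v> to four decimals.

D^4_{0,3}(3.7387,1.6724,5.2690) = e^{-i·0·3.7387}·d^4_{0,3}(1.6724)·e^{-i·3·5.2690}. Compute d first:
With c≡cos(β/2)=0.670288 and s≡sin(β/2)=0.742101, N=[24·24·5040·1]^{1/2}=1703.830978
k∈{3,4} keeps every argument non-negative
  k=3: (−1)^0·1703.8310/(144)·0.6703^5·0.7421^3 = +0.654274
  k=4: (−1)^1·1703.8310/(144)·0.6703^3·0.7421^5 = -0.801981
d^4_{0,3}(1.6724) = +0.654274 -0.801981 = -0.147706
|D^4_{0,3}|² = |d^4_{0,3}(β)|² = (-0.147706)² = 0.021817 (the z-rotation phases have unit modulus)

P=0.0218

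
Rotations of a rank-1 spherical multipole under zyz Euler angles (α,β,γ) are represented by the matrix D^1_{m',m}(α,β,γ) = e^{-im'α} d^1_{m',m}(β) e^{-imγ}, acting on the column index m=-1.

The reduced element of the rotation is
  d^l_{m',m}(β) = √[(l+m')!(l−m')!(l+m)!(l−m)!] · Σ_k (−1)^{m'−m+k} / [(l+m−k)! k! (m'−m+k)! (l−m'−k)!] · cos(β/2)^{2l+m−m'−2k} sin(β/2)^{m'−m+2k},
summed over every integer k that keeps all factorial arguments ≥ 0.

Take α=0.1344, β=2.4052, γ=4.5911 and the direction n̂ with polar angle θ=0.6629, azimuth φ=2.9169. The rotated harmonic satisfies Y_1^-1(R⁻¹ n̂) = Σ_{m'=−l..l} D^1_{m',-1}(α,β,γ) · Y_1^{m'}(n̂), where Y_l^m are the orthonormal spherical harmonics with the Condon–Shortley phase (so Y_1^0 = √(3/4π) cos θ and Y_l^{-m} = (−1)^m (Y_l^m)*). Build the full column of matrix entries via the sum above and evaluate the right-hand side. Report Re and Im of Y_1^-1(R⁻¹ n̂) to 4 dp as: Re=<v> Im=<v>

Re=-0.0699 Im=0.0442

Need the full column D^1_{m',-1} for m'=−1..1 at α=0.1344, β=2.4052, γ=4.5911.
cos(β/2)=0.359933, sin(β/2)=0.932978
d^1_{-1,-1}: single k=0 term ⇒ +0.129552;  D = +0.001699-0.129541i
d^1_{0,-1}: single k=0 term ⇒ -0.474907;  D = +0.057460+0.471418i
d^1_{1,-1}: single k=0 term ⇒ +0.870448;  D = -0.220147-0.842149i
Y_1^{m'}(θ=0.6629,φ=2.9169) and Σ D·Y over m':
  (+0.0017-0.1295i)·(-0.2073-0.0474i)  (+0.0575+0.4714i)·(+0.3851+0.0000i)  (-0.2201-0.8421i)·(+0.2073-0.0474i)
Y_1^-1(R⁻¹ n̂) = -0.069886+0.044196i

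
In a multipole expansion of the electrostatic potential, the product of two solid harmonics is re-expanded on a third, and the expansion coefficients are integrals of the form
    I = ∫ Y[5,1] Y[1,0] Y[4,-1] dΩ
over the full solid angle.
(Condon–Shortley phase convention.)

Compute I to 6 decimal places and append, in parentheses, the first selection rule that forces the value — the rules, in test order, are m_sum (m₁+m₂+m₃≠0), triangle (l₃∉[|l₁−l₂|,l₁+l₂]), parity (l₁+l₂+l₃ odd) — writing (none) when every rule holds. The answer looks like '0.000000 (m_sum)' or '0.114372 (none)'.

-0.240571 (none)

Checks pass: Σm=0; 10 even; l₃=4∈[4,6].
(2·5+1)(2·1+1)(2·4+1) = 297
Δ: 2! 8! 0! / 11! → 1/495
sum: t=1:−1/576 = -1/576
3j²(5 1 4; 0 0 0) = Δ·Π!·Σ² = 5/99  (sign -1)
sum: t=1:−1/720 = -1/720
3j²(5 1 4; 1 0 -1) = Δ·Π!·Σ² = 8/165  (sign +1)
combine: 4πI² = 297·5/99·8/165 = 8/11
take √, sign -1: I = -0.24057125
No selection rule forces the value: the integral is nonzero (none).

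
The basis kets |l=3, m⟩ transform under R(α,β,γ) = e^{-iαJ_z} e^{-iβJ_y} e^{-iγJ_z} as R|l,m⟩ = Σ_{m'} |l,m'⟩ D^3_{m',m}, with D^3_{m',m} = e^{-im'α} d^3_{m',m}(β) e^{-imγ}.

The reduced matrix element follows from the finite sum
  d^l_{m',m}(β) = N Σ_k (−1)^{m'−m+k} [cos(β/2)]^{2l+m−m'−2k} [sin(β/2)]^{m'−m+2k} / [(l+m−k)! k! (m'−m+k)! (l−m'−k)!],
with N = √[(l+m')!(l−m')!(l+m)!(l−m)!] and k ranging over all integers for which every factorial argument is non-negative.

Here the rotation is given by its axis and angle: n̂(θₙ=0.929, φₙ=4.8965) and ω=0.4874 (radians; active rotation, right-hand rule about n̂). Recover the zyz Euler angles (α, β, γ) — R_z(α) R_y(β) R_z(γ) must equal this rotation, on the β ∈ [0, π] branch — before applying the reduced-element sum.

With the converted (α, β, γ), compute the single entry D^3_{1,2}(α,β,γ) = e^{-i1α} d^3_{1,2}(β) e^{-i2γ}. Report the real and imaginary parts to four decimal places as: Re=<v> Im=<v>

Axis–angle → zyz. n̂ = (sinθₙcosφₙ, sinθₙsinφₙ, cosθₙ) = (+0.146645, -0.787484, +0.598635), ω = 0.4874.
R = I cosω + sinω [n̂]ₓ + (1−cosω) n̂n̂ᵀ gives
  R = [+0.886058, -0.293806, -0.358580; +0.266912, +0.955766, -0.123573; +0.379025, +0.013784, +0.925284]
β = atan2(√(R₁₃²+R₂₃²), R₃₃) = 0.389013; α = atan2(R₂₃, R₁₃) mod 2π = 3.473465; γ = atan2(R₃₂, −R₃₁) mod 2π = 3.105243
D^3_{1,2}(3.4735,0.3890,3.1052) = e^{-i·1·3.4735}·d^3_{1,2}(0.3890)·e^{-i·2·3.1052}. Compute d first:
c=cos(0.389013/2)=0.981143, s=sin(0.389013/2)=0.193282; N=√[24·2·120·1]=75.894664
k: max(0,(2)−(1))=1 … min(3+(2),3−(1))=2
  k=1: (−1)^0·75.8947/(24)·0.9811^5·0.1933^1 = +0.555718
  k=2: (−1)^1·75.8947/(12)·0.9811^3·0.1933^3 = -0.043133
d^3_{1,2}(0.3890) = +0.555718 -0.043133 = +0.512585
Attach z-rotation phases: D = e^{-i(1)(3.4735)}·(+0.512585)·e^{-i(2)(3.1052)} = -0.495466+0.131365i

Re=-0.4955 Im=0.1314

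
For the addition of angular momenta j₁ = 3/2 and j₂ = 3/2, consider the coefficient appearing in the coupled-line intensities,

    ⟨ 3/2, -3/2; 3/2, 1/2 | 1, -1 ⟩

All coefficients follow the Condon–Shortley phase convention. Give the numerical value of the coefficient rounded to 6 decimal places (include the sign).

+√(3/10) = +0.547723

triangle: 2!*1!*1!/5! = 2/120
(j±m)!: 0!*3!*2!*1!*0!*2! = 24
prefactor² = (2J+1)*Δ*N² = 6/5
  k=2: +1/(2!*0!*1!*0!*0!*1!) = 1/2
Σ = 1/2  ⇒  CG² = 6/5*(1/2)² = 3/10
CG = +√(3/10) = +0.547723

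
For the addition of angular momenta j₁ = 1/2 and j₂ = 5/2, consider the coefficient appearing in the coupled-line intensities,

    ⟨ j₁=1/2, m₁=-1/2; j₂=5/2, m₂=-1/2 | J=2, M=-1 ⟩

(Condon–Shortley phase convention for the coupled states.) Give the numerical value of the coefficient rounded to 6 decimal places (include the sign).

-0.577350

j₁+j₂−J=1  J+j₁−j₂=0  J−j₁+j₂=4  j₁+j₂+J+1=6
(j₁±m₁, j₂±m₂, J±M) = (0,1,2,3,1,3)
P² = 12
sum k=1..1:
  [1] −1/6 = -1/6
S = -1/6
C² = P²·S² = 1/3 ; C = -0.577350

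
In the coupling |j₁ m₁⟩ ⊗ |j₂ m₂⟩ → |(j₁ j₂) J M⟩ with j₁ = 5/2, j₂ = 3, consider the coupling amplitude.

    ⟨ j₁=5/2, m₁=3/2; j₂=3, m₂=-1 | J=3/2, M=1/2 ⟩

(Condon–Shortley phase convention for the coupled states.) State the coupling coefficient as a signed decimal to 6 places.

triangle: 4!×1!×2!/8! = 48/40320
(j±m)!: 4!×1!×2!×4!×2!×1! = 2304
prefactor² = (2J+1)×Δ×N² = 384/35
  k=0: +1/(0!×4!×1!×2!×0!×0!) = 1/48
  k=1: −1/(1!×3!×0!×1!×1!×1!) = -1/6
Σ = -7/48  ⇒  CG² = 384/35×(-7/48)² = 7/30
CG = −√(7/30) = -0.483046

−√(7/30) ≈ -0.483046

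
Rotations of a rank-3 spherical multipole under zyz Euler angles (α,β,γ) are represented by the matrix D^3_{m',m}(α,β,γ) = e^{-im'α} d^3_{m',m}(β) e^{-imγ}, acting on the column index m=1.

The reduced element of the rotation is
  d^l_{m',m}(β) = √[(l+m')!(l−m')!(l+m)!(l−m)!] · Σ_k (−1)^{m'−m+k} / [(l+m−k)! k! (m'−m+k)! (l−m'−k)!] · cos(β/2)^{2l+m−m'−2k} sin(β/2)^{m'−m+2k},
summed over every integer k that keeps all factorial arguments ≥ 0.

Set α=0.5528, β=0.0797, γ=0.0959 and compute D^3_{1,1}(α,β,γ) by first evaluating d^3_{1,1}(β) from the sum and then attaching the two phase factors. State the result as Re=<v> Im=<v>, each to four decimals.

Split into d^3_{1,1}(β=0.0797) × two z-phases.
With c≡cos(β/2)=0.999206 and s≡sin(β/2)=0.039839, N=[24·2·24·2]^{1/2}=48.000000
k∈{0,1,2} keeps every argument non-negative
  k=0: (−1)^0·48.0000/(48)·0.9992^6·0.0398^0 = +0.995246
  k=1: (−1)^1·48.0000/(6)·0.9992^4·0.0398^2 = -0.012657
  k=2: (−1)^2·48.0000/(8)·0.9992^2·0.0398^4 = +0.000015
d^3_{1,1}(0.0797) = +0.995246 -0.012657 +0.000015 = +0.982604
D = (+0.851058-0.525072i)·(+0.982604)·(+0.995405-0.095753i) = +0.783007-0.593641i

Re=0.7830 Im=-0.5936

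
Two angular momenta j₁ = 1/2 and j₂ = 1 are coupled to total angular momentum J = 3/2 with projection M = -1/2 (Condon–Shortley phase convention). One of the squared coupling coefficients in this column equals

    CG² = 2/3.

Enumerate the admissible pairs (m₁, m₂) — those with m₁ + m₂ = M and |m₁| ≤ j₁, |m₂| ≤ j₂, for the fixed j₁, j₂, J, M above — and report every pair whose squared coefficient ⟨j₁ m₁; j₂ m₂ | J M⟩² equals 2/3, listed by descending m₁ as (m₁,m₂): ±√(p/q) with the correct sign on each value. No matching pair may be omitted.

(-1/2,0): +√(2/3)

Admissible pairs with m₁+m₂ = M = -1/2: (-1/2,0), (1/2,-1)
  (m₁,m₂)=(1/2,-1): CG² = 1/3, CG = +√(1/3)
  (m₁,m₂)=(-1/2,0): CG² = 2/3, CG = +√(2/3)   ← matches the target
Pairs with CG² = 2/3: (-1/2,0): +√(2/3)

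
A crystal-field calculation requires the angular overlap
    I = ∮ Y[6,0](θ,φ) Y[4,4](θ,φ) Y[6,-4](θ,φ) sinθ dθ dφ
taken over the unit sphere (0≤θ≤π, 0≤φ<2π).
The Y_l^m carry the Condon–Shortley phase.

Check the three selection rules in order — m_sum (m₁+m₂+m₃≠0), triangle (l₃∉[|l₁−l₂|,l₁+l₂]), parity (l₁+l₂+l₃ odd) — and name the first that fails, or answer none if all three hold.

none

azimuthal sum: 0 + 4 − 4 = 0  ✓
2 ≤ 6 ≤ 10 (triangle on l)  ✓
L = 6 + 4 + 6 = 16 (even)  ✓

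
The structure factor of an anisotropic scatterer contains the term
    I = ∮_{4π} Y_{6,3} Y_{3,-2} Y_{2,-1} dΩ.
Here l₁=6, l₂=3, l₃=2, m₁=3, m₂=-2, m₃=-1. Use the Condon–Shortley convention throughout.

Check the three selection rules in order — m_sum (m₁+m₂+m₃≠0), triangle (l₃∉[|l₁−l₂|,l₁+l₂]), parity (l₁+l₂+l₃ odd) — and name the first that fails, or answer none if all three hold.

triangle

m₁+m₂+m₃ = 3 − 2 − 1 = 0  ✓
triangle: need |l₁−l₂| ≤ l₃ ≤ l₁+l₂ = [3,9]; l₃=2 is outside  ✗
parity: l₁+l₂+l₃ = 11 is odd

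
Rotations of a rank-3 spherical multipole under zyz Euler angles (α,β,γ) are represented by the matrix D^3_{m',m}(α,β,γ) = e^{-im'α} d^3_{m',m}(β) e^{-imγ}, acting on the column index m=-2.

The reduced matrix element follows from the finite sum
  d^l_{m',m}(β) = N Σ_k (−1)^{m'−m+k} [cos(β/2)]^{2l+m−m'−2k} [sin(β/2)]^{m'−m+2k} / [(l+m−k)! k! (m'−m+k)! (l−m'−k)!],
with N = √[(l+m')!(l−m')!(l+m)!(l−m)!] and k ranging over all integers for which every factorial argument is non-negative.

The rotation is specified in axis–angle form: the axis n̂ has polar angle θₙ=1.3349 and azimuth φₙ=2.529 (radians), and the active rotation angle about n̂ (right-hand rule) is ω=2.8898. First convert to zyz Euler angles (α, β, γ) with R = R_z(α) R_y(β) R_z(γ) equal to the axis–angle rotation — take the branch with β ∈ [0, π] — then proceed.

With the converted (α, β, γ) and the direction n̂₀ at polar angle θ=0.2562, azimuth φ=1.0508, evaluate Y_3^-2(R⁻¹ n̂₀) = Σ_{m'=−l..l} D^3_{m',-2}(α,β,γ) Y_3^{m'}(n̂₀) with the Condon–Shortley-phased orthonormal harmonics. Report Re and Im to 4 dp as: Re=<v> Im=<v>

Axis–angle → zyz. n̂ = (sinθₙcosφₙ, sinθₙsinφₙ, cosθₙ) = (-0.795501, +0.559066, +0.233715), ω = 2.8898.
R = I cosω + sinω [n̂]ₓ + (1−cosω) n̂n̂ᵀ gives
  R = [+0.277223, -0.933680, -0.226692; -0.817224, -0.353213, +0.455395; -0.505264, +0.059012, -0.860945]
β = atan2(√(R₁₃²+R₂₃²), R₃₃) = 2.607920; α = atan2(R₂₃, R₁₃) mod 2π = 2.032675; γ = atan2(R₃₂, −R₃₁) mod 2π = 0.116268
Need the full column D^3_{m',-2} for m'=−3..3 at α=2.0327, β=2.6079, γ=0.1163.
cos(β/2)=0.263681, sin(β/2)=0.964610
d^3_{-3,-2}: single k=1 term ⇒ +0.003012;  D = +0.003008+0.000143i
d^3_{-2,-2}: k∈[0..1] ⇒ +0.000336 -0.022490 = -0.022154;  D = +0.008922+0.020278i
d^3_{-1,-2}: k∈[0..1] ⇒ -0.003888 +0.104069 = +0.100181;  D = -0.064109+0.076982i
d^3_{0,-2}: k∈[0..1] ⇒ +0.024636 -0.329705 = -0.305068;  D = -0.296857-0.070302i
d^3_{1,-2}: k∈[0..1] ⇒ -0.104069 +0.696366 = +0.592297;  D = -0.134651-0.576788i
d^3_{2,-2}: k∈[0..1] ⇒ +0.300978 -0.805583 = -0.504606;  D = +0.388782-0.321676i
d^3_{3,-2}: single k=0 term ⇒ -0.539403;  D = -0.493028-0.218811i
Y_3^{m'}(θ=0.2562,φ=1.0508) and Σ D·Y over m':
  (+0.0030+0.0001i)·(-0.0068+0.0001i)  (+0.0089+0.0203i)·(-0.0321-0.0547i)  (-0.0641+0.0770i)·(+0.1497-0.2615i)  (-0.2969-0.0703i)·(+0.6061+0.0000i)  (-0.1347-0.5768i)·(-0.1497-0.2615i)  (+0.3888-0.3217i)·(-0.0321+0.0547i)  (-0.4930-0.2188i)·(+0.0068+0.0001i)
Y_3^-2(R⁻¹ n̂) = -0.297453+0.136193i

Re=-0.2975 Im=0.1362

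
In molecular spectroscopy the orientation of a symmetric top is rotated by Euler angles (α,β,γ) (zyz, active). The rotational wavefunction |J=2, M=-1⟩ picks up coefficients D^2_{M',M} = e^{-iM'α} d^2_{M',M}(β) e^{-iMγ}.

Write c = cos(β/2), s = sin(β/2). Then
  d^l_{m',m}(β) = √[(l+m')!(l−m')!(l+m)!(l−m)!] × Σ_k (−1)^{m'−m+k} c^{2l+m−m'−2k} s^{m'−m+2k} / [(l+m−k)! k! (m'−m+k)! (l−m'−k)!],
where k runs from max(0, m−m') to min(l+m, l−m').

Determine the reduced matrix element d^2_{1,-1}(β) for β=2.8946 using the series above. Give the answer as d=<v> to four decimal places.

d^2_{1,-1}(β=2.8946) via the finite sum:
With c≡cos(β/2)=0.123183 and s≡sin(β/2)=0.992384, N=[6·1·1·6]^{1/2}=6.000000
k: max(0,(-1)−(1))=0 … min(2+(-1),2−(1))=1
  k=0: (−1)^2·6.0000/(2)·0.1232^2·0.9924^2 = +0.044831
  k=1: (−1)^3·6.0000/(6)·0.1232^0·0.9924^4 = -0.969882
d^2_{1,-1}(2.8946) = +0.044831 -0.969882 = -0.925051

d=-0.9251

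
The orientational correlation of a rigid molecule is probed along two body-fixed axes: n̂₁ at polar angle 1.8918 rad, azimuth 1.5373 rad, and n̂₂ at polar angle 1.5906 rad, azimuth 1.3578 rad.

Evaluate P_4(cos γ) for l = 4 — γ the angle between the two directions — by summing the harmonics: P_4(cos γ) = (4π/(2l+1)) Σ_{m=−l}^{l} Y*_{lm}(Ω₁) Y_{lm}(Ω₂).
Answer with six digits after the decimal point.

0.475317

Summing Y*_{l m}(θ₁,φ₁)·Y_{l m}(θ₂,φ₂) over m ∈ [−4, 4]; prefactor 4π/(2·4+1) = 1.396263:
  m=-4: (0.355592, -0.047931) × (0.291175, 0.332784) = (0.119490, 0.104379)  (running Σ = (0.119490, 0.104379))
  m=-3: (0.033853, 0.335743) × (0.014773, -0.019884) = (0.007176, 0.004287)  (running Σ = (0.126666, 0.108666))
  m=-2: (0.091105, -0.006113) × (0.303671, 0.137800) = (0.028508, 0.010698)  (running Σ = (0.155175, 0.119364))
  m=-1: (0.010925, 0.326041) × (0.005934, -0.027439) = (0.009011, 0.001635)  (running Σ = (0.164186, 0.120999))
  m=0: (0.038115, -0.000000) × (0.316113, 0.000000) = (0.012049, 0.000000)  (running Σ = (0.176235, 0.120999))
  m=1: (-0.010925, 0.326041) × (-0.005934, -0.027439) = (0.009011, -0.001635)  (running Σ = (0.185246, 0.119364))
  m=2: (0.091105, 0.006113) × (0.303671, -0.137800) = (0.028508, -0.010698)  (running Σ = (0.213754, 0.108666))
  m=3: (-0.033853, 0.335743) × (-0.014773, -0.019884) = (0.007176, -0.004287)  (running Σ = (0.220930, 0.104379))
  m=4: (0.355592, 0.047931) × (0.291175, -0.332784) = (0.119490, -0.104379)  (running Σ = (0.340420, 0.000000))
Σ over m = (0.340420, 0.000000); ×(4π/9) → (0.475317, 0.000000). Real part: 0.475317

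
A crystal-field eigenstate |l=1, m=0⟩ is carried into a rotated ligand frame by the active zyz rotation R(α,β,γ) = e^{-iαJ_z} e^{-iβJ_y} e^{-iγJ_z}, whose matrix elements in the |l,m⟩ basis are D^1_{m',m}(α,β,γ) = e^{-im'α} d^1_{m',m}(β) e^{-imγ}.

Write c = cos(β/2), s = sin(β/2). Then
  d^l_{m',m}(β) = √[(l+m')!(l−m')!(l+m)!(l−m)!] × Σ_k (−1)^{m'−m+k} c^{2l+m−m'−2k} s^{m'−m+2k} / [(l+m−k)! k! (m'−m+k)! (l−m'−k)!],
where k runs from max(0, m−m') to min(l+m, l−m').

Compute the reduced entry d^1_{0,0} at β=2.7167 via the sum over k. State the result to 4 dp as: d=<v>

d^1_{0,0}(β=2.7167) via the finite sum:
c=cos(2.716700/2)=0.210852, s=sin(2.716700/2)=0.977518; N=√[1·1·1·1]=1.000000
k: max(0,(0)−(0))=0 … min(1+(0),1−(0))=1
  k=0: (−1)^0·1.0000/(1)·0.2109^2·0.9775^0 = +0.044459
  k=1: (−1)^1·1.0000/(1)·0.2109^0·0.9775^2 = -0.955541
d^1_{0,0}(2.7167) = +0.044459 -0.955541 = -0.911083

d=-0.9111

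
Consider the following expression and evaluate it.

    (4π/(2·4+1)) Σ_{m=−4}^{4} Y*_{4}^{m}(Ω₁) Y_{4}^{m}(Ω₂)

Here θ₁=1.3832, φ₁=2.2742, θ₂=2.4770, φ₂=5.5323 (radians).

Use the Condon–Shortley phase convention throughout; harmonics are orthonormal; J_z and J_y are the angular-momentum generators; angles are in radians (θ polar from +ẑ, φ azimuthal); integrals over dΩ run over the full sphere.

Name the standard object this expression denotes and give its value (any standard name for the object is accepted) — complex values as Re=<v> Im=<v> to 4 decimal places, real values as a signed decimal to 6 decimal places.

Legendre polynomial (addition theorem), -0.352510

This sum is the spherical-harmonic addition theorem: it equals the Legendre polynomial P_l(cos γ) of the angle γ between the two directions.
Summing Y*_{l m}(θ₁,φ₁)·Y_{l m}(θ₂,φ₂) over m ∈ [−4, 4]; prefactor 4π/(2·4+1) = 1.396263:
  [-4]  conj(Y_{4,-4})(Ω₁) = -0.390308+0.132809i ; Y_{4,-4}(Ω₂) = -0.063416+0.008811i ; Δ = +0.023582-0.011861i
  [-3]  conj(Y_{4,-3})(Ω₁) = +0.189931+0.113699i ; Y_{4,-3}(Ω₂) = +0.145668-0.179452i ; Δ = +0.048070-0.017521i
  [-2]  conj(Y_{4,-2})(Ω₁) = +0.039879+0.240997i ; Y_{4,-2}(Ω₂) = +0.029289+0.423649i ; Δ = -0.100930+0.023953i
  [-1]  conj(Y_{4,-1})(Ω₁) = +0.154551-0.182227i ; Y_{4,-1}(Ω₂) = -0.224569-0.209580i ; Δ = -0.072899+0.008532i
  [+0]  conj(Y_{4,0})(Ω₁) = +0.211454-0.000000i ; Y_{4,0}(Ω₂) = -0.227535+0.000000i ; Δ = -0.048113+0.000000i
  [+1]  conj(Y_{4,1})(Ω₁) = -0.154551-0.182227i ; Y_{4,1}(Ω₂) = +0.224569-0.209580i ; Δ = -0.072899-0.008532i
  [+2]  conj(Y_{4,2})(Ω₁) = +0.039879-0.240997i ; Y_{4,2}(Ω₂) = +0.029289-0.423649i ; Δ = -0.100930-0.023953i
  [+3]  conj(Y_{4,3})(Ω₁) = -0.189931+0.113699i ; Y_{4,3}(Ω₂) = -0.145668-0.179452i ; Δ = +0.048070+0.017521i
  [+4]  conj(Y_{4,4})(Ω₁) = -0.390308-0.132809i ; Y_{4,4}(Ω₂) = -0.063416-0.008811i ; Δ = +0.023582+0.011861i
Total Σ_m = -0.252467+0.000000i. Multiply by 1.396263: -0.352510+0.000000i. P_4(cos γ) = -0.352510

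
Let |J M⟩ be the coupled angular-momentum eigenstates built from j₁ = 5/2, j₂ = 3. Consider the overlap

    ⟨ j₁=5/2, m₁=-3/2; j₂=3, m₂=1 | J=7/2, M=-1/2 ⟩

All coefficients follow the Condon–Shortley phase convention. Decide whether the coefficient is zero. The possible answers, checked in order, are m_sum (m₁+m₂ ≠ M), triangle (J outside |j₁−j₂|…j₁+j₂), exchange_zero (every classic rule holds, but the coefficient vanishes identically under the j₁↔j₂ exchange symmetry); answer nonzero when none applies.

nonzero

m-sum: m₁+m₂ = -3/2+1 = -1/2, M = -1/2  ✓
triangle: |j₁−j₂| = 1/2 ≤ J = 7/2 ≤ j₁+j₂ = 11/2  ✓
exchange: j₁≠j₂ or m₁≠m₂ — the exchange symmetry imposes no constraint here
value check: CG = +√(8/63) = +0.356348 ≠ 0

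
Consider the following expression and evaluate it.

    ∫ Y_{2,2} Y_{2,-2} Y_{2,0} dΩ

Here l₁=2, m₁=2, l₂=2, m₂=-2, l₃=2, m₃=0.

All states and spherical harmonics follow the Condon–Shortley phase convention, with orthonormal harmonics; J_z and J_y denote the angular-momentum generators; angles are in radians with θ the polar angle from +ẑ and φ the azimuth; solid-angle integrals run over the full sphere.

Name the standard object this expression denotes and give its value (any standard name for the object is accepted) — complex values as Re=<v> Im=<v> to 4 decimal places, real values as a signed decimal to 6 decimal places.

Gaunt coefficient, -0.180224

This is a Gaunt coefficient — the integral of a triple product of spherical harmonics over the sphere.
m-sum 0 ✓  L=6 even ✓  0≤2≤4 ✓
Π(2lᵢ+1) = 5×5×5 = 125
triangle coeff Δ(2,2,2) = 1/630
Σ_t [0,2]: t=0:+1/8 t=1:−1/1 t=2:+1/8 = -3/4
(3j)²=2/35 [(2 2 2; 0 0 0)], sign=-1
Σ_t [0,0]: t=0:+1/8 = 1/8
(3j)²=2/35 [(2 2 2; 2 -2 0)], sign=+1
⇒ 4πI² = 20/49
I = (-1)√(20/49/(4π)) = -0.18022375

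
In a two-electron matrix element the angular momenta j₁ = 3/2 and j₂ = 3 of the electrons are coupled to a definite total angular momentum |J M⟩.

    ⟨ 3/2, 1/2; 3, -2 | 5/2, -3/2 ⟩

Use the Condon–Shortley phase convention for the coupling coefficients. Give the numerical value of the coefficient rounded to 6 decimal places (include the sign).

+0.267261  (= +√(1/14))

√[6·2!1!4!/8! · 2!1!1!5!1!4!] = √(288/7)
  +(−1)^0/∏(0,2,1,1,0,3)! = 1/12  (running 1/12)
  +(−1)^1/∏(1,1,0,0,1,4)! = -1/24  (running 1/24)
⟨..|..⟩ = √(288/7)·(1/24) = +0.267261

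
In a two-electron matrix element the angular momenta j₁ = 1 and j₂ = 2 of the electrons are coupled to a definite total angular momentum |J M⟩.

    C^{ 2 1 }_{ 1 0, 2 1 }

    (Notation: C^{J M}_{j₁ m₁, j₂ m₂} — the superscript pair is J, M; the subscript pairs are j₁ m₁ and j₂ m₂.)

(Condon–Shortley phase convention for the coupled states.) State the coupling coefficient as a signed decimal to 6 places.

−√(1/6) = -0.408248

j₁+j₂−J=1  J+j₁−j₂=1  J−j₁+j₂=3  j₁+j₂+J+1=6
(j₁±m₁, j₂±m₂, J±M) = (1,1,3,1,3,1)
P² = 3/2
sum k=0..1:
  [0] +1/6 = 1/6
  [1] −1/2 = -1/2
S = -1/3
C² = P²·S² = 1/6 ; C = -0.408248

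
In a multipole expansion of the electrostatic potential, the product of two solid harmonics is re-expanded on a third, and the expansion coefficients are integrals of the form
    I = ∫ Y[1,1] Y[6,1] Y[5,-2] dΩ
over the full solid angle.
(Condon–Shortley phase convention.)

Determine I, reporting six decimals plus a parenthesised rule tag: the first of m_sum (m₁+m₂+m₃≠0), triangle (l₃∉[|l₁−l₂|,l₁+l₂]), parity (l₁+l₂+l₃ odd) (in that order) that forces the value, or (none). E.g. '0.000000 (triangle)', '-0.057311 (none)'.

-0.129207 (none)

Rules hold: Σm=0, L=12 even, 5≤5≤7.
N = 3·13·11 = 429
Δ = 2!·0!·10!/13! = 1/858
Racah Σ t=1..1: t=1:−1/14400 = -1/14400
⇒ 3j(1 6 5; 0 0 0)² = 6/143, sgn +1
Racah Σ t=0..0: t=0:+1/60480 = 1/60480
⇒ 3j(1 6 5; 1 1 -2)² = 5/429, sgn -1
4πI² = N·(3j₀)²·(3jₘ)² = 30/143
I = -1·√(0.20979/4π) = -0.12920749
No selection rule forces the value: the integral is nonzero (none).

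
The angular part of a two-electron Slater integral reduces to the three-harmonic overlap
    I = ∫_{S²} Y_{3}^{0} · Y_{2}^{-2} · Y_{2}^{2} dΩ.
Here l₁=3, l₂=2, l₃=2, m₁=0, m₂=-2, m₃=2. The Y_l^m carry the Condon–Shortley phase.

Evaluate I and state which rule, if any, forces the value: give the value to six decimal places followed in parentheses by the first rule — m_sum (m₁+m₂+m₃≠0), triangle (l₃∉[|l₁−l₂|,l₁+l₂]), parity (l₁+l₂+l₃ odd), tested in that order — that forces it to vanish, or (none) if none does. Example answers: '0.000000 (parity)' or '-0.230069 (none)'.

Σlᵢ=7 odd — θ-integrand is odd under cosθ→−cosθ; I=0

0.000000 (parity)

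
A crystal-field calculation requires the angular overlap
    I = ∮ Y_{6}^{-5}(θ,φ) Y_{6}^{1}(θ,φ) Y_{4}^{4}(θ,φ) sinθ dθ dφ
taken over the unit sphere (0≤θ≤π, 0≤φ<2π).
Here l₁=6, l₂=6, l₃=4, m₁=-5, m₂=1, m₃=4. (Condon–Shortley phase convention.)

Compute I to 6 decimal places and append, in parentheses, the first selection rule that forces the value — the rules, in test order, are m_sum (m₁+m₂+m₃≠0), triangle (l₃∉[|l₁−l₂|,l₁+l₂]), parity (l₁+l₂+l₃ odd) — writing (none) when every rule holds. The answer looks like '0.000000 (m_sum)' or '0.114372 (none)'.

Rules hold: Σm=0, L=16 even, 0≤4≤12.
N = 13·13·9 = 1521
Δ = 8!·4!·4!/17! = 1/15315300
Racah Σ t=2..6: t=2:+1/829440 t=3:−1/25920 t=4:+1/9216 t=5:−1/25920 t=6:+1/829440 = 7/207360
⇒ 3j(6 6 4; 0 0 0)² = 28/2431, sgn +1
Racah Σ t=7..7: t=7:−1/2903040 = -1/2903040
⇒ 3j(6 6 4; -5 1 4)² = 5/663, sgn -1
4πI² = N·(3j₀)²·(3jₘ)² = 420/3179
I = -1·√(0.132117/4π) = -0.10253555
No selection rule forces the value: the integral is nonzero (none).

-0.102536 (none)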